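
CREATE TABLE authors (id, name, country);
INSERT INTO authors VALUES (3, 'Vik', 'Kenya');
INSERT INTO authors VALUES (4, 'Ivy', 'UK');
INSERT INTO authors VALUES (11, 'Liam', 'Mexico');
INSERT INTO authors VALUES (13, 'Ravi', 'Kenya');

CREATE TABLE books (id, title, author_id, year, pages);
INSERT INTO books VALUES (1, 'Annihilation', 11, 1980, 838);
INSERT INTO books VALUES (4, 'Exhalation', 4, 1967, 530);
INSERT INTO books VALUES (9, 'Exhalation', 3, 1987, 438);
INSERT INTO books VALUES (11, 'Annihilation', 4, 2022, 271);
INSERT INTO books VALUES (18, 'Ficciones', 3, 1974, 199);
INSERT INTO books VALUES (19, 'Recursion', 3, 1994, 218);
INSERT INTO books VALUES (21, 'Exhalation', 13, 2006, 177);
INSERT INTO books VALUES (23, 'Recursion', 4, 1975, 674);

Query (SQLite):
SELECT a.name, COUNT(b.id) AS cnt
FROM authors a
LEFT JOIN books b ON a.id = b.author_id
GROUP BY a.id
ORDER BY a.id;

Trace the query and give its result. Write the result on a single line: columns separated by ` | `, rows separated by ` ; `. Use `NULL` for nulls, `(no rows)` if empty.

Vik | 3 ; Ivy | 3 ; Liam | 1 ; Ravi | 1

LEFT JOIN keeps every authors row; unmatched ones get NULL for books columns.
Group by authors.id and compute COUNT(b.id). COUNT(col) of an all-NULL group is 0.
  3: ids {9, 18, 19} → COUNT(b.id)=3
  4: ids {4, 11, 23} → COUNT(b.id)=3
  11: ids {1} → COUNT(b.id)=1
  13: ids {21} → COUNT(b.id)=1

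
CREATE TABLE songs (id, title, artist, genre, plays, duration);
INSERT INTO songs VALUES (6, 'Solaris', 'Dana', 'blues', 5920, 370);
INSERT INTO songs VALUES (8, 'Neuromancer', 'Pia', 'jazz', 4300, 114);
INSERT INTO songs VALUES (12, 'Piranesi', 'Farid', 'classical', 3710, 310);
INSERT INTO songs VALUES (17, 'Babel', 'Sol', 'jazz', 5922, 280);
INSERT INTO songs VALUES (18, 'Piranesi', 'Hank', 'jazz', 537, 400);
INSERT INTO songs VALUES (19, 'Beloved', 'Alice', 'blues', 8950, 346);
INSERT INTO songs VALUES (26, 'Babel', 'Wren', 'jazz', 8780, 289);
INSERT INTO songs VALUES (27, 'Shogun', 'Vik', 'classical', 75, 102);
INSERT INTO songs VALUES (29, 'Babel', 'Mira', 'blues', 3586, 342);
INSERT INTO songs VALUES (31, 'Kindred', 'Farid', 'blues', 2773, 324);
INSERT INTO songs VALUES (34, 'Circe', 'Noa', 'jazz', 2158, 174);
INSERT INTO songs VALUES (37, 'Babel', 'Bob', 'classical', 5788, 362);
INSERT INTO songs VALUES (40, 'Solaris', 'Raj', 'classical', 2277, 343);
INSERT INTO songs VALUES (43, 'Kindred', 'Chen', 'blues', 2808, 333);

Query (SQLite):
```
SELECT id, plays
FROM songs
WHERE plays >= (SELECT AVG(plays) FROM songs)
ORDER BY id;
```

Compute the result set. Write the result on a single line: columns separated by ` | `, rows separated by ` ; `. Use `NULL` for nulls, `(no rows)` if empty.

6 | 5920 ; 8 | 4300 ; 17 | 5922 ; 19 | 8950 ; 26 | 8780 ; 37 | 5788

Scalar subquery: AVG(plays) over all songs rows = 4113.142857 (≈; comparison uses full precision).
Keep rows where plays >= that value.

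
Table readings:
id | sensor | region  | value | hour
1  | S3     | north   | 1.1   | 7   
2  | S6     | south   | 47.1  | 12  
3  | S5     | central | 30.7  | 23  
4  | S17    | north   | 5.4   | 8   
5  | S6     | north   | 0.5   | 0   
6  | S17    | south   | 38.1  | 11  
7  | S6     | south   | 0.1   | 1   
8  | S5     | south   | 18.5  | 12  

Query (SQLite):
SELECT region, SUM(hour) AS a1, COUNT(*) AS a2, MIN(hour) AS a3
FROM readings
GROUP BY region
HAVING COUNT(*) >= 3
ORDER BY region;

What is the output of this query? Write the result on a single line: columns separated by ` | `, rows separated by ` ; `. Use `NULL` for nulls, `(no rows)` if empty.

north | 15 | 3 | 0 ; south | 36 | 4 | 1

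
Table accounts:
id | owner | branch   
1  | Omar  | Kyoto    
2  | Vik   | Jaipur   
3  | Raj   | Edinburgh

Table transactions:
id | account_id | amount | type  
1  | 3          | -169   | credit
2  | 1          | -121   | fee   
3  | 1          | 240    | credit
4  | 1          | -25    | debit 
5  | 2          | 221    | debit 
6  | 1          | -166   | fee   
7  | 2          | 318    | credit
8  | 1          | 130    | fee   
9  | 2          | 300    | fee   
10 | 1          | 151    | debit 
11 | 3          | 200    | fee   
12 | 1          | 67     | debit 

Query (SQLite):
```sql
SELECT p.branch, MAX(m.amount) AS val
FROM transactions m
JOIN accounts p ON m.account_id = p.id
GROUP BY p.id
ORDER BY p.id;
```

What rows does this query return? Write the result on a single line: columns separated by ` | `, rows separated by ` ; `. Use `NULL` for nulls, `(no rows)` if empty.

Kyoto | 240 ; Jaipur | 318 ; Edinburgh | 200

Join each transactions row to its accounts via account_id.
Group joined rows by accounts.id; compute MAX(m.amount) per group.
  1: ids {2, 3, 4, 6, 8, 10, 12} → MAX(m.amount)=240
  2: ids {5, 7, 9} → MAX(m.amount)=318
  3: ids {1, 11} → MAX(m.amount)=200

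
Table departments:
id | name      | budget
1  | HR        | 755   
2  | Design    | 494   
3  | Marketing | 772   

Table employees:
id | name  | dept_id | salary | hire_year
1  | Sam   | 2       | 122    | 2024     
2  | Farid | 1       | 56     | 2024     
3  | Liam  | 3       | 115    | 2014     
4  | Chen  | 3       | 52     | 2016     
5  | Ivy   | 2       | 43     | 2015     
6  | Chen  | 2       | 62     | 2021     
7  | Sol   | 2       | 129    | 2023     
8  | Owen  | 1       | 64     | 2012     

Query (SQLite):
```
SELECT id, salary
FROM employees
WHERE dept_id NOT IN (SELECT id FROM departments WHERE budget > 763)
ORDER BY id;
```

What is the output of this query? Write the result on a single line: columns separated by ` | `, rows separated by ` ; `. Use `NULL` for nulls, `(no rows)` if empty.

Inner query: departments.id where budget > 763.
Outer: keep employees rows whose dept_id is not in that set.
Inner query → {3}

1 | 122 ; 2 | 56 ; 5 | 43 ; 6 | 62 ; 7 | 129 ; 8 | 64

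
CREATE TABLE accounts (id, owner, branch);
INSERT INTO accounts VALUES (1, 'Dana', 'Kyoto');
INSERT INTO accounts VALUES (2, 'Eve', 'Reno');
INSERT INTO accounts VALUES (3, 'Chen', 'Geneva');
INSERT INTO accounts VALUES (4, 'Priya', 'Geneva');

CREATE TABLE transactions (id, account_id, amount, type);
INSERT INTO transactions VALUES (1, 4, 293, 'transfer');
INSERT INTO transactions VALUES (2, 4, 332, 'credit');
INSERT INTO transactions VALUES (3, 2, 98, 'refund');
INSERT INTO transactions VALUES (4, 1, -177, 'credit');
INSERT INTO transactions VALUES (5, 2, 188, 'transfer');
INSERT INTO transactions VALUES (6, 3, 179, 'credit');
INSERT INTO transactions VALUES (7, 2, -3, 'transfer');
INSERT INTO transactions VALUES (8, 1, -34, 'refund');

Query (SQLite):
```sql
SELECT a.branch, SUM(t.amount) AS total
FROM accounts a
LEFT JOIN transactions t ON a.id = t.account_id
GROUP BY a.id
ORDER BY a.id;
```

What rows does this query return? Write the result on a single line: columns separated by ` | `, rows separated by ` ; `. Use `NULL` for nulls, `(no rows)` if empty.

Kyoto | -211 ; Reno | 283 ; Geneva | 179 ; Geneva | 625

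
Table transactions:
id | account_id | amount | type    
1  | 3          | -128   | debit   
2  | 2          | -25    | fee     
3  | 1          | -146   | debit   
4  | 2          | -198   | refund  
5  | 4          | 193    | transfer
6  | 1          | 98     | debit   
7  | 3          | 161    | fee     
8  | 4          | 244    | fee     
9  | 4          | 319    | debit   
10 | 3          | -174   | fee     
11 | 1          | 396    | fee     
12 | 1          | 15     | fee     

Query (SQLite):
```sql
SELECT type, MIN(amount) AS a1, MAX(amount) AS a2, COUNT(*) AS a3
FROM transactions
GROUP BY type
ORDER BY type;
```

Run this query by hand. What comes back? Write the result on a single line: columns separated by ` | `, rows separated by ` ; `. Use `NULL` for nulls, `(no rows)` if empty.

Group transactions by type.
Per group compute: MIN(amount), MAX(amount), COUNT(*).
  debit: ids {1, 3, 6, 9} → MIN(amount)=-146, MAX(amount)=319, COUNT(*)=4
  fee: ids {2, 7, 8, 10, 11, 12} → MIN(amount)=-174, MAX(amount)=396, COUNT(*)=6
  refund: ids {4} → MIN(amount)=-198, MAX(amount)=-198, COUNT(*)=1
  transfer: ids {5} → MIN(amount)=193, MAX(amount)=193, COUNT(*)=1

debit | -146 | 319 | 4 ; fee | -174 | 396 | 6 ; refund | -198 | -198 | 1 ; transfer | 193 | 193 | 1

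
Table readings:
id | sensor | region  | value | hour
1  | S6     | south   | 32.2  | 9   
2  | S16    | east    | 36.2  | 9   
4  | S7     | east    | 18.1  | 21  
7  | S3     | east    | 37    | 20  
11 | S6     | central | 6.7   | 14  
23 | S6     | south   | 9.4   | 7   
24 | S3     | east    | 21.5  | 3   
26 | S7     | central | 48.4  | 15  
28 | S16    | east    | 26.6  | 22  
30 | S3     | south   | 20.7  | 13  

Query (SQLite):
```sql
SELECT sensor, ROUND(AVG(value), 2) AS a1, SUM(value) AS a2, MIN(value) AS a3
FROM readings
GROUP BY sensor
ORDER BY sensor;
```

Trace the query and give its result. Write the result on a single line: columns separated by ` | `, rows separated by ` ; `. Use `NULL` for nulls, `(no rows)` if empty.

Group readings by sensor.
Per group compute: ROUND(AVG(value), 2), SUM(value), MIN(value).
  S16: ids {2, 28} → ROUND(AVG(value), 2)=31.4, SUM(value)=62.8, MIN(value)=26.6
  S3: ids {7, 24, 30} → ROUND(AVG(value), 2)=26.4, SUM(value)=79.2, MIN(value)=20.7
  S6: ids {1, 11, 23} → ROUND(AVG(value), 2)=16.1, SUM(value)=48.3, MIN(value)=6.7
  S7: ids {4, 26} → ROUND(AVG(value), 2)=33.25, SUM(value)=66.5, MIN(value)=18.1

S16 | 31.4 | 62.8 | 26.6 ; S3 | 26.4 | 79.2 | 20.7 ; S6 | 16.1 | 48.3 | 6.7 ; S7 | 33.25 | 66.5 | 18.1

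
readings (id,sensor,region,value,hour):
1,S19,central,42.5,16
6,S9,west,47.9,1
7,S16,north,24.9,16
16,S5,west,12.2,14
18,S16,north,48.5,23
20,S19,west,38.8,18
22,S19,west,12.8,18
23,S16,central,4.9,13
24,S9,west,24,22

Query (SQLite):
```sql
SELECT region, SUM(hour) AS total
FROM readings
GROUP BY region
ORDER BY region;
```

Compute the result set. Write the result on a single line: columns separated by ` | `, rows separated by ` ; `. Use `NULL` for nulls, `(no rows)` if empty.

Partition readings by region; compute SUM(hour) within each group.
  central: ids {1, 23} → SUM(hour)=29
  north: ids {7, 18} → SUM(hour)=39
  west: ids {6, 16, 20, 22, 24} → SUM(hour)=73

central | 29 ; north | 39 ; west | 73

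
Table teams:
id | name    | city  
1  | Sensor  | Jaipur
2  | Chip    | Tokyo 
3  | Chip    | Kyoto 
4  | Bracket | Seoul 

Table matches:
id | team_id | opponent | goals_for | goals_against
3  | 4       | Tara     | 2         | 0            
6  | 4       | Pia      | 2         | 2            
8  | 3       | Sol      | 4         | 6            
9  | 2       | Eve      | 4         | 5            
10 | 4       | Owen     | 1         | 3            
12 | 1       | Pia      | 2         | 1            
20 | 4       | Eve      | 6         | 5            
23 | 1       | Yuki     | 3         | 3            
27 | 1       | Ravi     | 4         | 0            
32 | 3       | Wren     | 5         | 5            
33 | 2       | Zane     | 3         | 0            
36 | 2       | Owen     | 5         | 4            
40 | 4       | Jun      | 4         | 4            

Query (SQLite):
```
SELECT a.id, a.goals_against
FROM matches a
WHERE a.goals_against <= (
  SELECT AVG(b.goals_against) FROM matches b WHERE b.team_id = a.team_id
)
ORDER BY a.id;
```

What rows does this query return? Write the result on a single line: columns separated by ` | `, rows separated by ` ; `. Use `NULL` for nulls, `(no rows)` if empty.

For each matches row a, compute AVG(goals_against) over rows sharing a.team_id.
Keep row a if a.goals_against <= that per-group AVG.
  team_id=1: AVG(goals_against) = 1.333333
  team_id=2: AVG(goals_against) = 3.0
  team_id=3: AVG(goals_against) = 5.5
  team_id=4: AVG(goals_against) = 2.8

3 | 0 ; 6 | 2 ; 12 | 1 ; 27 | 0 ; 32 | 5 ; 33 | 0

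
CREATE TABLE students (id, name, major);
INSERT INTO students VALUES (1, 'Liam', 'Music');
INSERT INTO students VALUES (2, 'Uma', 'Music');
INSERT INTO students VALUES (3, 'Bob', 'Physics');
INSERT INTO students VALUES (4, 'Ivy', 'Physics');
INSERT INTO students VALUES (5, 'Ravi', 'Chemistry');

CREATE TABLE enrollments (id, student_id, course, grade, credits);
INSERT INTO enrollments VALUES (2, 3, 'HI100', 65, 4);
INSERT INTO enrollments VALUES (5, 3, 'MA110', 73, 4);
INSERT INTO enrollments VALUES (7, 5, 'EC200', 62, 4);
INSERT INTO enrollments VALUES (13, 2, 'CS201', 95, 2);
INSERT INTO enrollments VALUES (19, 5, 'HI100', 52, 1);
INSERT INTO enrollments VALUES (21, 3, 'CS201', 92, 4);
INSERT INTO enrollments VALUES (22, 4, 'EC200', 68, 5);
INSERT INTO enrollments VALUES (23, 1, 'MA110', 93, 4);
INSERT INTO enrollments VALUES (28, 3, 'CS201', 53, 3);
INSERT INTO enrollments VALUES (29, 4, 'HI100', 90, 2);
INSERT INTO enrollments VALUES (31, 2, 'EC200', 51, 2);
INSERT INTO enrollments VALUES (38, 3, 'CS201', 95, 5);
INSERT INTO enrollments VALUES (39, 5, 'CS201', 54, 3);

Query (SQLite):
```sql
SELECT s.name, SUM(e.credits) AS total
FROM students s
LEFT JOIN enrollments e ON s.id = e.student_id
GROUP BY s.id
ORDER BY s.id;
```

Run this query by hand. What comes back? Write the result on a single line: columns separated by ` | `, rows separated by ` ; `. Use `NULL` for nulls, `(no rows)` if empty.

LEFT JOIN keeps every students row; unmatched ones get NULL for enrollments columns.
Group by students.id and compute SUM(e.credits). SUM over an all-NULL group is NULL.
  1: ids {23} → SUM(e.credits)=4
  2: ids {13, 31} → SUM(e.credits)=4
  3: ids {2, 5, 21, 28, 38} → SUM(e.credits)=20
  4: ids {22, 29} → SUM(e.credits)=7
  5: ids {7, 19, 39} → SUM(e.credits)=8

Liam | 4 ; Uma | 4 ; Bob | 20 ; Ivy | 7 ; Ravi | 8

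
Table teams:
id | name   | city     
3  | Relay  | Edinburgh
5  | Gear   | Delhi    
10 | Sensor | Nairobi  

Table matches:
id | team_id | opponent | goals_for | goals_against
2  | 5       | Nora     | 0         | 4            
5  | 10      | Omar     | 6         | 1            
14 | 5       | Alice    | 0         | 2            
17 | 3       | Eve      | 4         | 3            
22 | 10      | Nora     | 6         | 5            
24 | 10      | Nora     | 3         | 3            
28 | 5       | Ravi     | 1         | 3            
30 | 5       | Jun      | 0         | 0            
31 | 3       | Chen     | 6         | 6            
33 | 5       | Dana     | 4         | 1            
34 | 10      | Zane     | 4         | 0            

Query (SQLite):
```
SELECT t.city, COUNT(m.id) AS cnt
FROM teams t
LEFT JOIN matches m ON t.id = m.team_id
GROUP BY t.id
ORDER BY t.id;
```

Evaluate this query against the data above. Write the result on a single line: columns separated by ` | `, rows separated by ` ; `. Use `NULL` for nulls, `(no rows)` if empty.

Edinburgh | 2 ; Delhi | 5 ; Nairobi | 4

LEFT JOIN keeps every teams row; unmatched ones get NULL for matches columns.
Group by teams.id and compute COUNT(m.id). COUNT(col) of an all-NULL group is 0.
  3: ids {17, 31} → COUNT(m.id)=2
  5: ids {2, 14, 28, 30, 33} → COUNT(m.id)=5
  10: ids {5, 22, 24, 34} → COUNT(m.id)=4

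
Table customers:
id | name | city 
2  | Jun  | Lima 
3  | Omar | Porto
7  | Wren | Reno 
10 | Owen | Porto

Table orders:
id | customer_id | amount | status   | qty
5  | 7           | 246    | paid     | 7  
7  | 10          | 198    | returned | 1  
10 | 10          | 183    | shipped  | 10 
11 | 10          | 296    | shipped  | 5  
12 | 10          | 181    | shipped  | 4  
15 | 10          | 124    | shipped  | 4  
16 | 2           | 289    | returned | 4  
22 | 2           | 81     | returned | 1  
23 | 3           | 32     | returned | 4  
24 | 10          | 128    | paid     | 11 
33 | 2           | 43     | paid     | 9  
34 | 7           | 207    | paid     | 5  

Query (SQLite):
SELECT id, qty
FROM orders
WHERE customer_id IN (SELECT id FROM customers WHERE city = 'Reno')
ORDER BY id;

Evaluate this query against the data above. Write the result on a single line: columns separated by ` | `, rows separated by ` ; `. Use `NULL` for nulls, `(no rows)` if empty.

Inner query: customers.id where city = 'Reno'.
Outer: keep orders rows whose customer_id is in that set.
Inner query → {7}

5 | 7 ; 34 | 5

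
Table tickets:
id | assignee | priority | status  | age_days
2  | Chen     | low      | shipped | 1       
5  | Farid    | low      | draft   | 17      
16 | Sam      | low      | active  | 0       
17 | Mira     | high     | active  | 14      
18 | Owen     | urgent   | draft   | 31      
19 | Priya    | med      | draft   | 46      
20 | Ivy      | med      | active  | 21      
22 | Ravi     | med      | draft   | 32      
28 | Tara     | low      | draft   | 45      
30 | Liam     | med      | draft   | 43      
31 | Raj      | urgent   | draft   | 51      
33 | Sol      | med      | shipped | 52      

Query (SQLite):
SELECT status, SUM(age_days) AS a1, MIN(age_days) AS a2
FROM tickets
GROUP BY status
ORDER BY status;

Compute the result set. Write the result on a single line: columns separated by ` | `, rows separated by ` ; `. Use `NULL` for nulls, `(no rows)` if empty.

active | 35 | 0 ; draft | 265 | 17 ; shipped | 53 | 1

Group tickets by status.
Per group compute: SUM(age_days), MIN(age_days).
  active: ids {16, 17, 20} → SUM(age_days)=35, MIN(age_days)=0
  draft: ids {5, 18, 19, 22, 28, 30, 31} → SUM(age_days)=265, MIN(age_days)=17
  shipped: ids {2, 33} → SUM(age_days)=53, MIN(age_days)=1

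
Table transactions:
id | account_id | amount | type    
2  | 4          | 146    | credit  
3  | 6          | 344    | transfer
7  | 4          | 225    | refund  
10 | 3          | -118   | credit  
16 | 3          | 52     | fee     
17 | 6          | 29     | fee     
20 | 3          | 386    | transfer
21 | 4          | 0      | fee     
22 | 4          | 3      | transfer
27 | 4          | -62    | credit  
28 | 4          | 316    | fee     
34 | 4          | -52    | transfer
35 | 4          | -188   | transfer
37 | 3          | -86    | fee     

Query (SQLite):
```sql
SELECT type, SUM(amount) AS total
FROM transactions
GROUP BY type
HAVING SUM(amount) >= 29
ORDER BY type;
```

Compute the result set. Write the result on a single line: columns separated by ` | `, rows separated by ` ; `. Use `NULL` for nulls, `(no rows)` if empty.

fee | 311 ; refund | 225 ; transfer | 493

Partition transactions by type; compute SUM(amount) within each group.
HAVING: keep groups where SUM(amount) >= 29.
  credit: ids {2, 10, 27} → SUM(amount)=-34
  fee: ids {16, 17, 21, 28, 37} → SUM(amount)=311
  refund: ids {7} → SUM(amount)=225
  transfer: ids {3, 20, 22, 34, 35} → SUM(amount)=493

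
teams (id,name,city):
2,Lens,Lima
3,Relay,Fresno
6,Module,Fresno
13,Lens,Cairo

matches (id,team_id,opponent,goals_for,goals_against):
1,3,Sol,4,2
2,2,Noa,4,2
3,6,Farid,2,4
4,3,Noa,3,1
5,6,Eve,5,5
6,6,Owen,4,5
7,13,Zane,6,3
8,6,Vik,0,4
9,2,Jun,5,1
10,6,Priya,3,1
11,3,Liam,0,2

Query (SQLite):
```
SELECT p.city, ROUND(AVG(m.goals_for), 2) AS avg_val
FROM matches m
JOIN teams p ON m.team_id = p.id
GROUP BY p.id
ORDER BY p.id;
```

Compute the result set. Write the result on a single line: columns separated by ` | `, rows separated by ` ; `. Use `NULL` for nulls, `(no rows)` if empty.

Join each matches row to its teams via team_id.
Group joined rows by teams.id; compute ROUND(AVG(m.goals_for), 2) per group.
  2: ids {2, 9} → ROUND(AVG(m.goals_for), 2)=4.5
  3: ids {1, 4, 11} → ROUND(AVG(m.goals_for), 2)=2.33
  6: ids {3, 5, 6, 8, 10} → ROUND(AVG(m.goals_for), 2)=2.8
  13: ids {7} → ROUND(AVG(m.goals_for), 2)=6

Lima | 4.5 ; Fresno | 2.33 ; Fresno | 2.8 ; Cairo | 6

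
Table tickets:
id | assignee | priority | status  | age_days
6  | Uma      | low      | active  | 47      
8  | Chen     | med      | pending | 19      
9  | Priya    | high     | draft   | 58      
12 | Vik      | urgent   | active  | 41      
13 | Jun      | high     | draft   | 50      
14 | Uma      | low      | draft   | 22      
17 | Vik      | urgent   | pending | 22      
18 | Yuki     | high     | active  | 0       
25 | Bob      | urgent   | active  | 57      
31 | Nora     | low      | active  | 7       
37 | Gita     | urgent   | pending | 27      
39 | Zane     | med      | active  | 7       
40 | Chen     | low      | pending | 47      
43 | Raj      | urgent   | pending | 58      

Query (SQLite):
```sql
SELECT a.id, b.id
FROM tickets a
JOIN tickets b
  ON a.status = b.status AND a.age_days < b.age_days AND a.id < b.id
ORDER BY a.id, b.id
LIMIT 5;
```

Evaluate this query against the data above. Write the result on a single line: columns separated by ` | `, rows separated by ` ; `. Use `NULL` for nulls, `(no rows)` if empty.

Pairs (a,b) with same status, a.age_days < b.age_days, a.id < b.id.
status groups: active:{6,12,18,25,31,39} draft:{9,13,14} pending:{8,17,37,40,43}
Ordered by (a.id, b.id); first 5.

6 | 25 ; 8 | 17 ; 8 | 37 ; 8 | 40 ; 8 | 43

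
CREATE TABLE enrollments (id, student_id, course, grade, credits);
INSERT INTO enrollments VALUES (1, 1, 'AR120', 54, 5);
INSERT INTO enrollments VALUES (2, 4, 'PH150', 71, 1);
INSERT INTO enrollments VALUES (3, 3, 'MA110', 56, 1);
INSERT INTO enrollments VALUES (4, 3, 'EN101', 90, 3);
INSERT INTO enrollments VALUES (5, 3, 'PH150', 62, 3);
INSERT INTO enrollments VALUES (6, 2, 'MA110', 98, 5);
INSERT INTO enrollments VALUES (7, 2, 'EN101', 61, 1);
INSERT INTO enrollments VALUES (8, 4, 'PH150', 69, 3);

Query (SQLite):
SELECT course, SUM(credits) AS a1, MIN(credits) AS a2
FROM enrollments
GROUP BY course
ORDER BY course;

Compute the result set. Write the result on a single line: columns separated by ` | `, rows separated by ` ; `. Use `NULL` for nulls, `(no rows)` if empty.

Group enrollments by course.
Per group compute: SUM(credits), MIN(credits).
  AR120: ids {1} → SUM(credits)=5, MIN(credits)=5
  EN101: ids {4, 7} → SUM(credits)=4, MIN(credits)=1
  MA110: ids {3, 6} → SUM(credits)=6, MIN(credits)=1
  PH150: ids {2, 5, 8} → SUM(credits)=7, MIN(credits)=1

AR120 | 5 | 5 ; EN101 | 4 | 1 ; MA110 | 6 | 1 ; PH150 | 7 | 1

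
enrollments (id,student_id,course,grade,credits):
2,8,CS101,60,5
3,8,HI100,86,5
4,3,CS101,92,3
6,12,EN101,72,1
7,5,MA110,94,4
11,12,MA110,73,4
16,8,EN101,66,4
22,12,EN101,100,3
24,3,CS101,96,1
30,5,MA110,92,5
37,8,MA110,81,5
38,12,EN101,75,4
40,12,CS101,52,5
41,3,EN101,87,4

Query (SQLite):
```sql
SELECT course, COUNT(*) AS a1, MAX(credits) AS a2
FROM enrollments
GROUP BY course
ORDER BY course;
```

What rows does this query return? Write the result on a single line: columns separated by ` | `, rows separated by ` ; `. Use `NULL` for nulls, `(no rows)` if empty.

Group enrollments by course.
Per group compute: COUNT(*), MAX(credits).
  CS101: ids {2, 4, 24, 40} → COUNT(*)=4, MAX(credits)=5
  EN101: ids {6, 16, 22, 38, 41} → COUNT(*)=5, MAX(credits)=4
  HI100: ids {3} → COUNT(*)=1, MAX(credits)=5
  MA110: ids {7, 11, 30, 37} → COUNT(*)=4, MAX(credits)=5

CS101 | 4 | 5 ; EN101 | 5 | 4 ; HI100 | 1 | 5 ; MA110 | 4 | 5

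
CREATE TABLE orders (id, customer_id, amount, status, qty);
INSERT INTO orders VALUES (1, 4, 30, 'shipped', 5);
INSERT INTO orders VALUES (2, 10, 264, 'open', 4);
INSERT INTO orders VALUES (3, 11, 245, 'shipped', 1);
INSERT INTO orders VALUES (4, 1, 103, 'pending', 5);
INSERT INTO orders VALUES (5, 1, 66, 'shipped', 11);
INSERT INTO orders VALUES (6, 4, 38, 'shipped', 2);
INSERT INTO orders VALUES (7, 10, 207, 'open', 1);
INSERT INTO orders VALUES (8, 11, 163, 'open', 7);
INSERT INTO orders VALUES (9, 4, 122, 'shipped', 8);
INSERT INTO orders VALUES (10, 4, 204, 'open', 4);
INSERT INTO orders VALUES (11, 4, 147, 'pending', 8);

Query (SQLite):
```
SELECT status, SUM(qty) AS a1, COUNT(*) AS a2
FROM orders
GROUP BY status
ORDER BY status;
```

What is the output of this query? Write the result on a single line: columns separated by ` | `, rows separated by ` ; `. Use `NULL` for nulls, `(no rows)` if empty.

Group orders by status.
Per group compute: SUM(qty), COUNT(*).
  open: ids {2, 7, 8, 10} → SUM(qty)=16, COUNT(*)=4
  pending: ids {4, 11} → SUM(qty)=13, COUNT(*)=2
  shipped: ids {1, 3, 5, 6, 9} → SUM(qty)=27, COUNT(*)=5

open | 16 | 4 ; pending | 13 | 2 ; shipped | 27 | 5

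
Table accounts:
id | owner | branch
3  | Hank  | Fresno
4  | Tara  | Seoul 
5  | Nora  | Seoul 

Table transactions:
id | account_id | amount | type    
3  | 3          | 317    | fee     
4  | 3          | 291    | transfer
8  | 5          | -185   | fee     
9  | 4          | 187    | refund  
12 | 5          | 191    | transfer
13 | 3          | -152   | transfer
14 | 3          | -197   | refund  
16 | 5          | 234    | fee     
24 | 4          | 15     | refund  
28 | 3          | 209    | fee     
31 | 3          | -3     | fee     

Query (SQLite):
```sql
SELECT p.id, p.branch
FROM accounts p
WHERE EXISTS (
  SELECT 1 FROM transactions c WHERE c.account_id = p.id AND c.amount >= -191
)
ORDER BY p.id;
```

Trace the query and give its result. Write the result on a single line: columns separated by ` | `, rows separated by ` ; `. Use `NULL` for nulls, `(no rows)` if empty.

For each accounts row, check whether any transactions with matching account_id has amount >= -191.
Keep rows where that is true.

3 | Fresno ; 4 | Seoul ; 5 | Seoul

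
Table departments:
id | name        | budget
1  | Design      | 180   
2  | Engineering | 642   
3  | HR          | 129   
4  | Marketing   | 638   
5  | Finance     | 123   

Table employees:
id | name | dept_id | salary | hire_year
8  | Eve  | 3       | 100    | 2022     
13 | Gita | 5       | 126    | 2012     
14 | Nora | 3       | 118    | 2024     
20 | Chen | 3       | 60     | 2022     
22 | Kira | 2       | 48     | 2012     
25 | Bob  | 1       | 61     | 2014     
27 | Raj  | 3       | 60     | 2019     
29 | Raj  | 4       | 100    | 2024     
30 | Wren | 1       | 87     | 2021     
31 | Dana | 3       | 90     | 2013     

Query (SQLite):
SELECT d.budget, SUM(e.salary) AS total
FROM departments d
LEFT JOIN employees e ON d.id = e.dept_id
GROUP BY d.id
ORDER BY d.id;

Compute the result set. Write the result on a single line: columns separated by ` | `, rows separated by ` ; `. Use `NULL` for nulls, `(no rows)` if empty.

180 | 148 ; 642 | 48 ; 129 | 428 ; 638 | 100 ; 123 | 126

LEFT JOIN keeps every departments row; unmatched ones get NULL for employees columns.
Group by departments.id and compute SUM(e.salary). SUM over an all-NULL group is NULL.
  1: ids {25, 30} → SUM(e.salary)=148
  2: ids {22} → SUM(e.salary)=48
  3: ids {8, 14, 20, 27, 31} → SUM(e.salary)=428
  4: ids {29} → SUM(e.salary)=100
  5: ids {13} → SUM(e.salary)=126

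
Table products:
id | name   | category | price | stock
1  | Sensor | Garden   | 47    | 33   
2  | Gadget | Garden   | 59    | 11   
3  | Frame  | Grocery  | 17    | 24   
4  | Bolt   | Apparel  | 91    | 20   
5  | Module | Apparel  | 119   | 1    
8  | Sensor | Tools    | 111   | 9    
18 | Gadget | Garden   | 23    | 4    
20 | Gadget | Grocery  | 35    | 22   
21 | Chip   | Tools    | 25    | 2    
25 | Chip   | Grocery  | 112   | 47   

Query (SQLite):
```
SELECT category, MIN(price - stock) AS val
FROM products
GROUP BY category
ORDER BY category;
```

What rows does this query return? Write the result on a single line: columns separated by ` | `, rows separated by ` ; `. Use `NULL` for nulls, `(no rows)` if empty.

For each row compute price - stock.
Group by category; take MIN of the expression per group.
  Apparel: ids {4, 5} → MIN(price - stock)=71
  Garden: ids {1, 2, 18} → MIN(price - stock)=14
  Grocery: ids {3, 20, 25} → MIN(price - stock)=-7
  Tools: ids {8, 21} → MIN(price - stock)=23

Apparel | 71 ; Garden | 14 ; Grocery | -7 ; Tools | 23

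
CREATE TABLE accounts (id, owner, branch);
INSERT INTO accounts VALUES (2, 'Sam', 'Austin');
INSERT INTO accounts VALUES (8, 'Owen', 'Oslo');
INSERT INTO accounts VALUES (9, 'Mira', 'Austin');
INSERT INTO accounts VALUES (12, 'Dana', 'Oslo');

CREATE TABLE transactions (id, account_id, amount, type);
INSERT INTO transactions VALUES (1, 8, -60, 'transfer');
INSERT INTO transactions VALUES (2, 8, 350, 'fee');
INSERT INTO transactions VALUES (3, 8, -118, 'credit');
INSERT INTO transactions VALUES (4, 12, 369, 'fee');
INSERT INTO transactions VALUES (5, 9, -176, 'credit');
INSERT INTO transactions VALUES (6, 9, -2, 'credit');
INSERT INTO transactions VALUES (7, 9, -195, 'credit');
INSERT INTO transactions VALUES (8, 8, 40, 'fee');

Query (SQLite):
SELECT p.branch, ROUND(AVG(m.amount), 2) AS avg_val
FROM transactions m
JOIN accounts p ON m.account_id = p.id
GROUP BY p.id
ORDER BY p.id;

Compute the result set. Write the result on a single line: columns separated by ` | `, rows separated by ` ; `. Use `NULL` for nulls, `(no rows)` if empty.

Join each transactions row to its accounts via account_id.
Group joined rows by accounts.id; compute ROUND(AVG(m.amount), 2) per group.
  8: ids {1, 2, 3, 8} → ROUND(AVG(m.amount), 2)=53
  9: ids {5, 6, 7} → ROUND(AVG(m.amount), 2)=-124.33
  12: ids {4} → ROUND(AVG(m.amount), 2)=369

Oslo | 53 ; Austin | -124.33 ; Oslo | 369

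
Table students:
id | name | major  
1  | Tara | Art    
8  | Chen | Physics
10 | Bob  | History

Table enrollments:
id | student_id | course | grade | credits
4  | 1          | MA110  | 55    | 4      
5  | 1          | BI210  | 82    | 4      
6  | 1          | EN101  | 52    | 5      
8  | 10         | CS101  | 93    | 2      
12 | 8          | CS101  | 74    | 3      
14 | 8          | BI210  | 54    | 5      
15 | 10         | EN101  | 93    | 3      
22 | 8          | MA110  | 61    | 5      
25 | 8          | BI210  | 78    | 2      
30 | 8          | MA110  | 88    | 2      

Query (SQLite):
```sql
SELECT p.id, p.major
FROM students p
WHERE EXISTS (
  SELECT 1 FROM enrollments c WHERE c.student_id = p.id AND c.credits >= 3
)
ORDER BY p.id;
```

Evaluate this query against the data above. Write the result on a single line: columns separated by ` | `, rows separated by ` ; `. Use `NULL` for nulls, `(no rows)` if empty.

1 | Art ; 8 | Physics ; 10 | History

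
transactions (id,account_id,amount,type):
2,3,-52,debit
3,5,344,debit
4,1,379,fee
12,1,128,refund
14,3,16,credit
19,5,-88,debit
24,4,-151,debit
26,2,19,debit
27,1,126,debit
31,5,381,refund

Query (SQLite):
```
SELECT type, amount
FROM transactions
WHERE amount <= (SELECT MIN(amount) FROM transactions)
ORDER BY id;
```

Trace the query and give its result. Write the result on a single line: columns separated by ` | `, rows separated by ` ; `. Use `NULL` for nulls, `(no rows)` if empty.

debit | -151

Scalar subquery: MIN(amount) over all transactions rows = -151.
Keep rows where amount <= that value.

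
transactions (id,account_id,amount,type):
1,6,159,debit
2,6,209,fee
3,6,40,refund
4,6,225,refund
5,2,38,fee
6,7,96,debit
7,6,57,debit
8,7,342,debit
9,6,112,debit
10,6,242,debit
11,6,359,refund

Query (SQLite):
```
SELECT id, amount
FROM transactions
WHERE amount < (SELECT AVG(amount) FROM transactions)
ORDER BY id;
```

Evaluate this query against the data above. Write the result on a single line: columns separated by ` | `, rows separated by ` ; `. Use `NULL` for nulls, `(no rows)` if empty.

Scalar subquery: AVG(amount) over all transactions rows = 170.818182 (≈; comparison uses full precision).
Keep rows where amount < that value.

1 | 159 ; 3 | 40 ; 5 | 38 ; 6 | 96 ; 7 | 57 ; 9 | 112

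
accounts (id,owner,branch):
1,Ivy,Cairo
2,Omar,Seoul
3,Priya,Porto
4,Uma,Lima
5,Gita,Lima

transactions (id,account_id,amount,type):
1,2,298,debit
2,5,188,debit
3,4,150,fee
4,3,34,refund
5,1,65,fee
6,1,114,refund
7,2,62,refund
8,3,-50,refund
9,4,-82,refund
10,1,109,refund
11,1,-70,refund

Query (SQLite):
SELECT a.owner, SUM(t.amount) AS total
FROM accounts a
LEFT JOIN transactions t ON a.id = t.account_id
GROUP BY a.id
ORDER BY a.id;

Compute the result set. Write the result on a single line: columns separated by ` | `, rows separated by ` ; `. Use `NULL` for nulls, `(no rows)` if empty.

LEFT JOIN keeps every accounts row; unmatched ones get NULL for transactions columns.
Group by accounts.id and compute SUM(t.amount). SUM over an all-NULL group is NULL.
  1: ids {5, 6, 10, 11} → SUM(t.amount)=218
  2: ids {1, 7} → SUM(t.amount)=360
  3: ids {4, 8} → SUM(t.amount)=-16
  4: ids {3, 9} → SUM(t.amount)=68
  5: ids {2} → SUM(t.amount)=188

Ivy | 218 ; Omar | 360 ; Priya | -16 ; Uma | 68 ; Gita | 188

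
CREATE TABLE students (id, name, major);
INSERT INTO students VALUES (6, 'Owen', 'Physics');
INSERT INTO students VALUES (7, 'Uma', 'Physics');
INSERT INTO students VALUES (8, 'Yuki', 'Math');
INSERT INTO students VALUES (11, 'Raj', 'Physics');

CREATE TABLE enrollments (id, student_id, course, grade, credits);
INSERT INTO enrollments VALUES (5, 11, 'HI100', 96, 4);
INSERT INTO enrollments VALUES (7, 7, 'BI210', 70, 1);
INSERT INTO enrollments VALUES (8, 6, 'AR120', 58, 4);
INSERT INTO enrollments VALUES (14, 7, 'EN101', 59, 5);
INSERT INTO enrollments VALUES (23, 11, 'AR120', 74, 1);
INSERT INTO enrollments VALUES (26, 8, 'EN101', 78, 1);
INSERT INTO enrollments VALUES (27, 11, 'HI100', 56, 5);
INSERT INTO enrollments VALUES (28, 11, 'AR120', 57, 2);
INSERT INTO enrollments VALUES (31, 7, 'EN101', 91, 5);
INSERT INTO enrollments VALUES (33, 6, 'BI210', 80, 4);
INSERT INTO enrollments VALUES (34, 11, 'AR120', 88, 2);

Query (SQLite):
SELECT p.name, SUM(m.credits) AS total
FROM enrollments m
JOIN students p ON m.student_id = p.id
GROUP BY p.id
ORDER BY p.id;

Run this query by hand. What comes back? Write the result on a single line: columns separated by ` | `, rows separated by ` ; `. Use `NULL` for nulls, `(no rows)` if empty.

Owen | 8 ; Uma | 11 ; Yuki | 1 ; Raj | 14

Join each enrollments row to its students via student_id.
Group joined rows by students.id; compute SUM(m.credits) per group.
  6: ids {8, 33} → SUM(m.credits)=8
  7: ids {7, 14, 31} → SUM(m.credits)=11
  8: ids {26} → SUM(m.credits)=1
  11: ids {5, 23, 27, 28, 34} → SUM(m.credits)=14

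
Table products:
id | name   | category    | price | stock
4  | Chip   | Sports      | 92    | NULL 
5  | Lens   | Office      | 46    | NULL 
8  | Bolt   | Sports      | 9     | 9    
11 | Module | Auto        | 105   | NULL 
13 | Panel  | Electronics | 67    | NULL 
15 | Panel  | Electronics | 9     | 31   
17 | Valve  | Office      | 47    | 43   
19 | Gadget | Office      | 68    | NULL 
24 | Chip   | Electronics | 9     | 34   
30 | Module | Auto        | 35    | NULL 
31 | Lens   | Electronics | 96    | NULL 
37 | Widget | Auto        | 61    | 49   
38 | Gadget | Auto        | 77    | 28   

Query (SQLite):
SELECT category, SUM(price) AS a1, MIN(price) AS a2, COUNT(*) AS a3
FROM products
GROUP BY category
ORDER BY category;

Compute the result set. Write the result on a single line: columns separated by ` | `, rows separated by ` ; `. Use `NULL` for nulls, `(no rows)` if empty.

Auto | 278 | 35 | 4 ; Electronics | 181 | 9 | 4 ; Office | 161 | 46 | 3 ; Sports | 101 | 9 | 2

Group products by category.
Per group compute: SUM(price), MIN(price), COUNT(*).
  Auto: ids {11, 30, 37, 38} → SUM(price)=278, MIN(price)=35, COUNT(*)=4
  Electronics: ids {13, 15, 24, 31} → SUM(price)=181, MIN(price)=9, COUNT(*)=4
  Office: ids {5, 17, 19} → SUM(price)=161, MIN(price)=46, COUNT(*)=3
  Sports: ids {4, 8} → SUM(price)=101, MIN(price)=9, COUNT(*)=2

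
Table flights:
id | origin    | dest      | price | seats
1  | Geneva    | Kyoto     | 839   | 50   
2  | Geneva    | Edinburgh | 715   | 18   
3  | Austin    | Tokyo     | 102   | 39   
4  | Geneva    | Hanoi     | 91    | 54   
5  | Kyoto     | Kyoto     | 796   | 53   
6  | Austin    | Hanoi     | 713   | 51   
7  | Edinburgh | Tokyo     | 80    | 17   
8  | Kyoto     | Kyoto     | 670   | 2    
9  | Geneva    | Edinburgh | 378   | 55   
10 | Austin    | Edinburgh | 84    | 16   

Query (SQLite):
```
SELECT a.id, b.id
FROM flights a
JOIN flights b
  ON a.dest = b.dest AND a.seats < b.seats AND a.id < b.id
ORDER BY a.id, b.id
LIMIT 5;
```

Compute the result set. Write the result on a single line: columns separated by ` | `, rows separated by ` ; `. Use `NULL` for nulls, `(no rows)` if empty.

1 | 5 ; 2 | 9

Pairs (a,b) with same dest, a.seats < b.seats, a.id < b.id.
dest groups: Edinburgh:{2,9,10} Hanoi:{4,6} Kyoto:{1,5,8} Tokyo:{3,7}
Ordered by (a.id, b.id); first 5.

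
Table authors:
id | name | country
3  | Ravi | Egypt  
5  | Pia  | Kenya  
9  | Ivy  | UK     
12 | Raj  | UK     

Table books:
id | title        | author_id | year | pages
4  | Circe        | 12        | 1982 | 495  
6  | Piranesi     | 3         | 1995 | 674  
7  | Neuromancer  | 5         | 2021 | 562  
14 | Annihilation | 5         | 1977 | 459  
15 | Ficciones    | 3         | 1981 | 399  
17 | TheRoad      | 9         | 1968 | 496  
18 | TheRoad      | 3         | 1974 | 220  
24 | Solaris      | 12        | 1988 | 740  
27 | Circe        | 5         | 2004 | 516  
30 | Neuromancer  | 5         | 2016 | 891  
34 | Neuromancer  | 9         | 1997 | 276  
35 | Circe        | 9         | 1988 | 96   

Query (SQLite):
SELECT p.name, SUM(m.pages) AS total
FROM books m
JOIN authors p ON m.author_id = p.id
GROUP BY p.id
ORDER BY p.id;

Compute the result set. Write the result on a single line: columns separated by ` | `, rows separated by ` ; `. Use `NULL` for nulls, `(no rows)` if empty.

Join each books row to its authors via author_id.
Group joined rows by authors.id; compute SUM(m.pages) per group.
  3: ids {6, 15, 18} → SUM(m.pages)=1293
  5: ids {7, 14, 27, 30} → SUM(m.pages)=2428
  9: ids {17, 34, 35} → SUM(m.pages)=868
  12: ids {4, 24} → SUM(m.pages)=1235

Ravi | 1293 ; Pia | 2428 ; Ivy | 868 ; Raj | 1235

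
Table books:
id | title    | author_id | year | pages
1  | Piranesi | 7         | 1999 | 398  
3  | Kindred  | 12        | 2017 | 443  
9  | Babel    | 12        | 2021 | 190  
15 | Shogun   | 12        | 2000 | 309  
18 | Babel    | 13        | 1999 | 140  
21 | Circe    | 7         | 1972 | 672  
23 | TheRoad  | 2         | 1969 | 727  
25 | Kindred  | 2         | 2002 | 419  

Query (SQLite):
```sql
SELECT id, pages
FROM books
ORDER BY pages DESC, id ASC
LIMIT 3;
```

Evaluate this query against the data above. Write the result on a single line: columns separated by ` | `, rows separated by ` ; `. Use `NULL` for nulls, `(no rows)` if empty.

23 | 727 ; 21 | 672 ; 3 | 443

Sort by pages desc, tiebreak id asc: (727, id=23), (672, id=21), (443, id=3), (419, id=25), (398, id=1), (309, id=15) …. Take first 3.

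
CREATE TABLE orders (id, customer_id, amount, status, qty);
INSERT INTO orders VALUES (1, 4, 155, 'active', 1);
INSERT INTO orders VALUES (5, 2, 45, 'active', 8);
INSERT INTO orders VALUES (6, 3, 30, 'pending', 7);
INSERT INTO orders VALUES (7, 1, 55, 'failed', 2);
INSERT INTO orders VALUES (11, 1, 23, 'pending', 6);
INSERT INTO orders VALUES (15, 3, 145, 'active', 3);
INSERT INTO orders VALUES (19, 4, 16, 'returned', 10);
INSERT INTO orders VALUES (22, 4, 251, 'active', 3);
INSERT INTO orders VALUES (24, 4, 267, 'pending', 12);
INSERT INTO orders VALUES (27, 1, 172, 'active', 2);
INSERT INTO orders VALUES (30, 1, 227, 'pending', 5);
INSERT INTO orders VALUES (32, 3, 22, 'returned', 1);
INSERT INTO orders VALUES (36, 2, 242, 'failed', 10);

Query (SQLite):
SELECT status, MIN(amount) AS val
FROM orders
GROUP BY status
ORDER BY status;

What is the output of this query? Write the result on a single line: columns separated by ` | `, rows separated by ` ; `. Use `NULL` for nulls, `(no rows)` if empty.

active | 45 ; failed | 55 ; pending | 23 ; returned | 16

Partition orders by status; compute MIN(amount) within each group.
  active: ids {1, 5, 15, 22, 27} → MIN(amount)=45
  failed: ids {7, 36} → MIN(amount)=55
  pending: ids {6, 11, 24, 30} → MIN(amount)=23
  returned: ids {19, 32} → MIN(amount)=16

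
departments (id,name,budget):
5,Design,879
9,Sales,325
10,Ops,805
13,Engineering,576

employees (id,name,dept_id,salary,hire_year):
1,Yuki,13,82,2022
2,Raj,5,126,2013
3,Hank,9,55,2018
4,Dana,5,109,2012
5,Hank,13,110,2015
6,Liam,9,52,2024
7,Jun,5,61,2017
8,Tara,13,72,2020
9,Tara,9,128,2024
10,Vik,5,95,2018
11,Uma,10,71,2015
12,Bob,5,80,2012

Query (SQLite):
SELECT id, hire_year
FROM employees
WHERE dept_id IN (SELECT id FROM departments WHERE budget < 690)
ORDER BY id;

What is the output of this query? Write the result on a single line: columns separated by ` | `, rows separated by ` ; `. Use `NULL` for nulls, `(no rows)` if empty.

Inner query: departments.id where budget < 690.
Outer: keep employees rows whose dept_id is in that set.
Inner query → {9, 13}

1 | 2022 ; 3 | 2018 ; 5 | 2015 ; 6 | 2024 ; 8 | 2020 ; 9 | 2024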